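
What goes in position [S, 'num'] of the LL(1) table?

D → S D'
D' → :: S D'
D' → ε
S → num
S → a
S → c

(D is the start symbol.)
To find M[S, 'num'], we find productions for S where 'num' is in the predict set (PREDICT(N → α) = (FIRST(α) \ {ε}) ∪ (FOLLOW(N) if α ⇒* ε)).

S → num: PREDICT = { 'num' }
  'num' is in predict set, so this production goes in M[S, 'num']
S → a: PREDICT = { 'a' }
S → c: PREDICT = { 'c' }

M[S, 'num'] = S → num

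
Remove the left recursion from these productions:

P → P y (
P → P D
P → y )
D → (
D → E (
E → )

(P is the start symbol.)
P → y ) P'
P' → y ( P'
P' → D P'
P' → ε
D → (
D → E (
E → )

P is directly left-recursive. The standard transformation for
  A → A α₁ | ... | A α_m | β₁ | ... | β_n
is
  A  → β₁ A' | ... | β_n A'
  A' → α₁ A' | ... | α_m A' | ε

P → y ) becomes P → y ) P'
P → P y ( becomes P' → y ( P'
P → P D becomes P' → D P'
Add P' → ε

Productions for other non-terminals are unchanged:
  D → (
  D → E (
  E → )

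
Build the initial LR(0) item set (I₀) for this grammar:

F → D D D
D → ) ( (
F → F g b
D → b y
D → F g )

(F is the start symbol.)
{ [D → . ) ( (], [D → . F g )], [D → . b y], [F → . D D D], [F → . F g b], [F' → . F] }

First, augment the grammar with F' → F
I₀ = CLOSURE({ [F' → . F] }):
  [F' → . F] has the dot before F: add [F → . D D D], [F → . F g b]
  [F → . D D D] has the dot before D: add [D → . ) ( (], [D → . b y], [D → . F g )]
No further items can be added.

I₀ = { [D → . ) ( (], [D → . F g )], [D → . b y], [F → . D D D], [F → . F g b], [F' → . F] }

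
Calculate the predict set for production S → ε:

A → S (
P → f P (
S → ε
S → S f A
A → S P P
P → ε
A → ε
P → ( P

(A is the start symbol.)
PREDICT(S → ε) = (FIRST(RHS) \ {ε}) ∪ (FOLLOW(S) if ε ∈ FIRST(RHS), i.e. RHS ⇒* ε)
The right-hand side is ε (FIRST(ε) = { ε }), so the predict set is FOLLOW(S) = { $, '(', 'f' }
PREDICT(S → ε) = { $, '(', 'f' }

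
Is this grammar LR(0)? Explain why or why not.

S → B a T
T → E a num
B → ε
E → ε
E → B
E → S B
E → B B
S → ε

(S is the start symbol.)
No. Reduce-reduce conflict: [B → .] and [S → .]

A grammar is LR(0) if no state in the canonical LR(0) collection has:
  - both a shift item (dot before a terminal) and a complete item (shift-reduce conflict), or
  - two or more complete items (reduce-reduce conflict; the accept item [S' → S .] counts as a complete item here).

Augment with S' → S and build the canonical LR(0) collection (I0 = CLOSURE({[S' → . S]}), then GOTO on every symbol after a dot until no new states appear). It has 12 states:
  I0: { [B → .], [S → . B a T], [S → .], [S' → . S] }  — 2 reduces
  I1: { [S → B . a T] }  — shift
  I2: { [S' → S .] }  — accept
  I3: { [B → .], [E → . B B], [E → . B], [E → . S B], [E → .], [S → . B a T], [S → .], [S → B a . T], [T → . E a num] }  — 3 reduces
  I4: { [B → .], [E → B . B], [E → B .], [S → B . a T] }  — shift, 2 reduces
  I5: { [T → E . a num] }  — shift
  I6: { [B → .], [E → S . B] }  — reduce
  I7: { [S → B a T .] }  — reduce
  I8: { [E → S B .] }  — reduce
  I9: { [T → E a . num] }  — shift
  I10: { [T → E a num .] }  — reduce
  I11: { [E → B B .] }  — reduce

Conflict in state I0:
  Reduce-reduce conflict: [B → .] and [S → .]
So the grammar is NOT LR(0).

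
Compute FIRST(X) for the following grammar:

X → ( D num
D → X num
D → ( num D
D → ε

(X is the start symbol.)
{ '(' }

To compute FIRST(X), examine every production with X on the left-hand side, reading each right-hand side left to right until a non-nullable symbol is reached.

From X → ( D num:
  - '(' is a terminal: add '(' and stop

Collecting: FIRST(X) = { '(' }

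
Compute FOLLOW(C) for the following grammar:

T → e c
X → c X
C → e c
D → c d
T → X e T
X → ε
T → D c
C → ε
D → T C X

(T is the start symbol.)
To compute FOLLOW(C), find every occurrence of C on a right-hand side N → α C β: add FIRST(β) \ {ε}, and if β is empty or nullable also add FOLLOW(N). Iterate to a fixed point.

In D → T C X: C is followed by X, add FIRST(X) \ {ε} = { 'c' }
  X is nullable, so also add FOLLOW(D)

The FOLLOW sets referred to above (computed the same way, to a fixed point):
  FOLLOW(D) = { 'c' }

Taking the union: FOLLOW(C) = { 'c' }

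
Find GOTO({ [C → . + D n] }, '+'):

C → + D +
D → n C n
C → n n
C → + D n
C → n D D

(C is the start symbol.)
{ [C → + . D n], [D → . n C n] }

GOTO(I, '+') = CLOSURE({ [A → αX.β] : [A → α.Xβ] ∈ I, X = '+' })

Items with dot before '+', with the dot advanced:
  [C → . + D n] → [C → + . D n]
Closure of the advanced items:
  [C → + . D n] has the dot before D: add [D → . n C n]

GOTO = { [C → + . D n], [D → . n C n] }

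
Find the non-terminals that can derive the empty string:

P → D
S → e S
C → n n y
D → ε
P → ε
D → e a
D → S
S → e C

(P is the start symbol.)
{ 'D', 'P' }

ε-productions: D → ε, P → ε
So D, P are immediately nullable.
No further non-terminal can be added: every production for the remaining non-terminals contains a terminal or a non-nullable non-terminal.
Nullable = { 'D', 'P' }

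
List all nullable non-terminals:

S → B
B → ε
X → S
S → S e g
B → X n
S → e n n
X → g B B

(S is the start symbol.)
ε-productions: B → ε
So B is immediately nullable.
S → B: every symbol on the right is nullable, so S is nullable too.
X → S: every symbol on the right is nullable, so X is nullable too.
Every non-terminal is now nullable.
Nullable = { 'B', 'S', 'X' }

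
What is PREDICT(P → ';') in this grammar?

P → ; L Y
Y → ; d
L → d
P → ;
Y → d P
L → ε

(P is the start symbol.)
PREDICT(P → ';') = (FIRST(RHS) \ {ε}) ∪ (FOLLOW(P) if ε ∈ FIRST(RHS), i.e. RHS ⇒* ε)
FIRST(';') = { ';' }
ε ∉ FIRST(';'), so FOLLOW(P) is not added.
PREDICT(P → ';') = { ';' }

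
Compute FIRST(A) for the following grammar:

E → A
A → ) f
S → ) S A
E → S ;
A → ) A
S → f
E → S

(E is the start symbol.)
From A → ) f:
  - ')' is a terminal: add ')' and stop
From A → ) A:
  - ')' is a terminal: add ')' and stop

Collecting: FIRST(A) = { ')' }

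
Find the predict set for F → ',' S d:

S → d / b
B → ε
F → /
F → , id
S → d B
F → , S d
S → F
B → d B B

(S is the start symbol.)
PREDICT(F → ',' S d) = (FIRST(RHS) \ {ε}) ∪ (FOLLOW(F) if ε ∈ FIRST(RHS), i.e. RHS ⇒* ε)
FIRST(',' S d) = { ',' }
ε ∉ FIRST(',' S d), so FOLLOW(F) is not added.
PREDICT(F → ',' S d) = { ',' }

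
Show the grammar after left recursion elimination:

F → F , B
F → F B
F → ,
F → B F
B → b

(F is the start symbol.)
F is directly left-recursive. The standard transformation for
  A → A α₁ | ... | A α_m | β₁ | ... | β_n
is
  A  → β₁ A' | ... | β_n A'
  A' → α₁ A' | ... | α_m A' | ε

F → , becomes F → , F'
F → B F becomes F → B F F'
F → F , B becomes F' → , B F'
F → F B becomes F' → B F'
Add F' → ε

Productions for other non-terminals are unchanged:
  B → b

Resulting grammar:
F → , F'
F → B F F'
F' → , B F'
F' → B F'
F' → ε
B → b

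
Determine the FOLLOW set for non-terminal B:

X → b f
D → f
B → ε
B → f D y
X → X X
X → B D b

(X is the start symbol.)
To compute FOLLOW(B), find every occurrence of B on a right-hand side N → α B β: add FIRST(β) \ {ε}, and if β is empty or nullable also add FOLLOW(N). Iterate to a fixed point.

In X → B D b: B is followed by D b, add FIRST(D b) \ {ε} = { 'f' }

Taking the union: FOLLOW(B) = { 'f' }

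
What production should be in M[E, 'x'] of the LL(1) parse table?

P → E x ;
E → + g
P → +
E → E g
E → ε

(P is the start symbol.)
To find M[E, 'x'], we find productions for E where 'x' is in the predict set (PREDICT(N → α) = (FIRST(α) \ {ε}) ∪ (FOLLOW(N) if α ⇒* ε)).

Relevant sets:
  FIRST(E) = { '+', 'g', ε }
  FOLLOW(E) = { 'g', 'x' }

E → + g: PREDICT = { '+' }
E → E g: PREDICT = { '+', 'g' }
E → ε: PREDICT = { 'g', 'x' }
  'x' is in predict set, so this production goes in M[E, 'x']

M[E, 'x'] = E → ε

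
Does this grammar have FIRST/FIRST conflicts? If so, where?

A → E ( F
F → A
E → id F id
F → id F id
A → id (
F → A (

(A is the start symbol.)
FIRST sets of the non-terminals at (or reachable through a nullable prefix from) the front of some alternative:
  FIRST(E) = { 'id' }
  FIRST(A) = { 'id' }

Productions for A:
  A → E ( F: FIRST = { 'id' }
  A → id (: FIRST = { 'id' }
Productions for F:
  F → A: FIRST = { 'id' }
  F → id F id: FIRST = { 'id' }
  F → A (: FIRST = { 'id' }
E has only one production, so no FIRST/FIRST conflict is possible there.

Conflict for A: A → E ( F and A → id (
  Overlap: { 'id' }
Conflict for F: F → A and F → id F id
  Overlap: { 'id' }
Conflict for F: F → A and F → A (
  Overlap: { 'id' }
Conflict for F: F → id F id and F → A (
  Overlap: { 'id' }

Answer: Yes. A → E '(' F / A → id '(' on { 'id' }; F → A / F → id F id on { 'id' }; F → A / F → A '(' on { 'id' }; F → id F id / F → A '(' on { 'id' }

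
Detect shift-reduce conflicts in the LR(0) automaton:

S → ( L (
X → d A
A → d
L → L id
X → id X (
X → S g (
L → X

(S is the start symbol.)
No shift-reduce conflicts

A shift-reduce conflict occurs when an LR(0) state has both:
  - a complete (reduce) item [A → α .] (dot at the end), and
  - a shift item [B → β . c γ] (dot before a terminal).

Augment with S' → S and build the canonical LR(0) collection (I0 = CLOSURE({[S' → . S]}), then GOTO on every symbol after a dot until no new states appear). It has 16 states:
  I0: { [S → . ( L (], [S' → . S] }  — shift
  I1: { [L → . L id], [L → . X], [S → ( . L (], [S → . ( L (], [X → . S g (], [X → . d A], [X → . id X (] }  — shift
  I2: { [S' → S .] }  — accept
  I3: { [L → L . id], [S → ( L . (] }  — shift
  I4: { [X → S . g (] }  — shift
  I5: { [L → X .] }  — reduce
  I6: { [A → . d], [X → d . A] }  — shift
  I7: { [S → . ( L (], [X → . S g (], [X → . d A], [X → . id X (], [X → id . X (] }  — shift
  I8: { [X → id X . (] }  — shift
  I9: { [X → id X ( .] }  — reduce
  I10: { [X → d A .] }  — reduce
  I11: { [A → d .] }  — reduce
  I12: { [X → S g . (] }  — shift
  I13: { [X → S g ( .] }  — reduce
  I14: { [S → ( L ( .] }  — reduce
  I15: { [L → L id .] }  — reduce

No state contains both a complete item and a shift item.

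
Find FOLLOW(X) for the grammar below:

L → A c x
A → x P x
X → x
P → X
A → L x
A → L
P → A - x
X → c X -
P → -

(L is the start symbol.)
To compute FOLLOW(X), find every occurrence of X on a right-hand side N → α X β: add FIRST(β) \ {ε}, and if β is empty or nullable also add FOLLOW(N). Iterate to a fixed point.

In P → X: X is at the end, add FOLLOW(P)
In X → c X -: X is followed by '-', add FIRST('-') \ {ε} = { '-' }

The FOLLOW sets referred to above (computed the same way, to a fixed point):
  FOLLOW(P) = { 'x' }

Taking the union: FOLLOW(X) = { '-', 'x' }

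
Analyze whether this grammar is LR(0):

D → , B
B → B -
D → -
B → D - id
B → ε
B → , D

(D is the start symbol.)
No. Shift-reduce conflict between [B → .] and [B → . , D]

Augment with D' → D and build the canonical LR(0) collection (I0 = CLOSURE({[D' → . D]}), then GOTO on every symbol after a dot until no new states appear). It has 11 states:
  I0: { [D → . , B], [D → . -], [D' → . D] }  — shift
  I1: { [B → . , D], [B → . B -], [B → . D - id], [B → .], [D → , . B], [D → . , B], [D → . -] }  — shift, reduce
  I2: { [D → - .] }  — reduce
  I3: { [D' → D .] }  — accept
  I4: { [B → , . D], [B → . , D], [B → . B -], [B → . D - id], [B → .], [D → , . B], [D → . , B], [D → . -] }  — shift, reduce
  I5: { [B → B . -], [D → , B .] }  — shift, reduce
  I6: { [B → D . - id] }  — shift
  I7: { [B → D - . id] }  — shift
  I8: { [B → D - id .] }  — reduce
  I9: { [B → B - .] }  — reduce
  I10: { [B → , D .], [B → D . - id] }  — shift, reduce

Conflict in state I1:
  Shift-reduce conflict between [B → .] and [B → . , D]
So the grammar is NOT LR(0).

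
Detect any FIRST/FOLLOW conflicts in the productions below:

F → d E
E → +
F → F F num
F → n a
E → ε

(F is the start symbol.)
Nullable non-terminals: E.

E: nullable alternative(s) E → ε; FOLLOW(E) = { $, 'd', 'n', 'num' }
  E → +: FIRST \ {ε} = { '+' } — disjoint from FOLLOW(E)
  E → ε: FIRST \ {ε} = { } — this is the only nullable alternative, skip

F has no nullable alternative, so no FIRST/FOLLOW check is needed there.

No FIRST/FOLLOW conflicts found.

Answer: No FIRST/FOLLOW conflicts.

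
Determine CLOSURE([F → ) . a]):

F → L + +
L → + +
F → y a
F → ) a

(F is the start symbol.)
{ [F → ) . a] }

To compute CLOSURE, for each item [A → α.Bβ] where B is a non-terminal, add [B → .γ] for all productions B → γ; repeat for the newly added items until nothing changes.

Start with: [F → ) . a]
The dot precedes the terminal a, so nothing is added.

CLOSURE = { [F → ) . a] }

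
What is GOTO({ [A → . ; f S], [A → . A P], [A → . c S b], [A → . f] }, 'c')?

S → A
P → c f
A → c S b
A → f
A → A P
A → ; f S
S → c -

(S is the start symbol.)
GOTO(I, 'c') = CLOSURE({ [A → αX.β] : [A → α.Xβ] ∈ I, X = 'c' })

Items with dot before 'c', with the dot advanced:
  [A → . c S b] → [A → c . S b]
Closure of the advanced items:
  [A → c . S b] has the dot before S: add [S → . A], [S → . c -]
  [S → . A] has the dot before A: add [A → . c S b], [A → . f], [A → . A P], [A → . ; f S]

GOTO = { [A → . ; f S], [A → . A P], [A → . c S b], [A → . f], [A → c . S b], [S → . A], [S → . c -] }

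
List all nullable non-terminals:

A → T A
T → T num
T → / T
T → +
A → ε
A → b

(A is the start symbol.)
{ 'A' }

A non-terminal is nullable if it can derive ε (the empty string): either it has an ε-production, or it has a production whose right-hand side consists entirely of nullable non-terminals.

ε-productions: A → ε
So A is immediately nullable.
No further non-terminal can be added: every production for the remaining non-terminals contains a terminal or a non-nullable non-terminal.
Nullable = { 'A' }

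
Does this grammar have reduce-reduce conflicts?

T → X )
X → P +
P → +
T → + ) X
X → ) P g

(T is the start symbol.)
A reduce-reduce conflict occurs when an LR(0) state has two complete items [A → α .] and [B → β .] — both call for a reduction, and with no lookahead the parser cannot choose between them.

Augment with T' → T and build the canonical LR(0) collection (I0 = CLOSURE({[T' → . T]}), then GOTO on every symbol after a dot until no new states appear). It has 13 states:
  I0: { [P → . +], [T → . + ) X], [T → . X )], [T' → . T], [X → . ) P g], [X → . P +] }  — shift
  I1: { [P → . +], [X → ) . P g] }  — shift
  I2: { [P → + .], [T → + . ) X] }  — shift, reduce
  I3: { [X → P . +] }  — shift
  I4: { [T' → T .] }  — accept
  I5: { [T → X . )] }  — shift
  I6: { [T → X ) .] }  — reduce
  I7: { [X → P + .] }  — reduce
  I8: { [P → . +], [T → + ) . X], [X → . ) P g], [X → . P +] }  — shift
  I9: { [P → + .] }  — reduce
  I10: { [T → + ) X .] }  — reduce
  I11: { [X → ) P . g] }  — shift
  I12: { [X → ) P g .] }  — reduce

No state contains more than one complete item.

Answer: No reduce-reduce conflicts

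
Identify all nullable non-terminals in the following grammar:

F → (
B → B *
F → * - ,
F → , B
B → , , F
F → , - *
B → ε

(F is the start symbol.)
{ 'B' }

A non-terminal is nullable if it can derive ε (the empty string): either it has an ε-production, or it has a production whose right-hand side consists entirely of nullable non-terminals.

ε-productions: B → ε
So B is immediately nullable.
No further non-terminal can be added: every production for the remaining non-terminals contains a terminal or a non-nullable non-terminal.
Nullable = { 'B' }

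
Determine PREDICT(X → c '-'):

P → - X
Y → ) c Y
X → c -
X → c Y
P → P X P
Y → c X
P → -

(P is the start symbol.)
PREDICT(X → c '-') = (FIRST(RHS) \ {ε}) ∪ (FOLLOW(X) if ε ∈ FIRST(RHS), i.e. RHS ⇒* ε)
FIRST(c '-') = { 'c' }
ε ∉ FIRST(c '-'), so FOLLOW(X) is not added.
PREDICT(X → c '-') = { 'c' }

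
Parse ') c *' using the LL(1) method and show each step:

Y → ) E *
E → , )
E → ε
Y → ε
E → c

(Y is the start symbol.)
LL(1) parsing maintains a stack (initially the start symbol over $) and the input. At each step: if the stack top is a terminal, match it against the current input token; if it is a non-terminal N, replace it with the RHS of M[N, lookahead] (the unique production whose predict set contains the lookahead).

Stack is shown with the top on the left.

Stack    Input    Action
------------------------
Y $      ) c * $  output Y → ) E *
) E * $  ) c * $  match ')'
E * $    c * $    output E → c
c * $    c * $    match 'c'
* $      * $      match '*'
$        $        accept

The string is accepted.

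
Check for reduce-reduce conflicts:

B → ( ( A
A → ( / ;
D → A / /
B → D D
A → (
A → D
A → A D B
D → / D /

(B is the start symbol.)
Yes — I7: [A → D .] vs [B → D D .]

A reduce-reduce conflict occurs when an LR(0) state has two complete items [A → α .] and [B → β .] — both call for a reduction, and with no lookahead the parser cannot choose between them.

Augment with B' → B and build the canonical LR(0) collection (I0 = CLOSURE({[B' → . B]}), then GOTO on every symbol after a dot until no new states appear). It has 19 states:
  I0: { [A → . ( / ;], [A → . (], [A → . A D B], [A → . D], [B → . ( ( A], [B → . D D], [B' → . B], [D → . / D /], [D → . A / /] }  — shift
  I1: { [A → ( . / ;], [A → ( .], [B → ( . ( A] }  — shift, reduce
  I2: { [A → . ( / ;], [A → . (], [A → . A D B], [A → . D], [D → . / D /], [D → . A / /], [D → / . D /] }  — shift
  I3: { [A → . ( / ;], [A → . (], [A → . A D B], [A → . D], [A → A . D B], [D → . / D /], [D → . A / /], [D → A . / /] }  — shift
  I4: { [B' → B .] }  — accept
  I5: { [A → . ( / ;], [A → . (], [A → . A D B], [A → . D], [A → D .], [B → D . D], [D → . / D /], [D → . A / /] }  — shift, reduce
  I6: { [A → ( . / ;], [A → ( .] }  — shift, reduce
  I7: { [A → D .], [B → D D .] }  — 2 reduces
  I8: { [A → ( / . ;] }  — shift
  I9: { [A → ( / ; .] }  — reduce
  I10: { [A → . ( / ;], [A → . (], [A → . A D B], [A → . D], [D → . / D /], [D → . A / /], [D → / . D /], [D → A / . /] }  — shift
  I11: { [A → . ( / ;], [A → . (], [A → . A D B], [A → . D], [A → A D . B], [A → D .], [B → . ( ( A], [B → . D D], [D → . / D /], [D → . A / /] }  — shift, reduce
  I12: { [A → A D B .] }  — reduce
  I13: { [A → . ( / ;], [A → . (], [A → . A D B], [A → . D], [D → . / D /], [D → . A / /], [D → / . D /], [D → A / / .] }  — shift, reduce
  I14: { [A → D .], [D → / D . /] }  — shift, reduce
  I15: { [D → / D / .] }  — reduce
  I16: { [A → . ( / ;], [A → . (], [A → . A D B], [A → . D], [B → ( ( . A], [D → . / D /], [D → . A / /] }  — shift
  I17: { [A → . ( / ;], [A → . (], [A → . A D B], [A → . D], [A → A . D B], [B → ( ( A .], [D → . / D /], [D → . A / /], [D → A . / /] }  — shift, reduce
  I18: { [A → D .] }  — reduce

I7 contains complete items [A → D .], [B → D D .] — reduce-reduce conflict.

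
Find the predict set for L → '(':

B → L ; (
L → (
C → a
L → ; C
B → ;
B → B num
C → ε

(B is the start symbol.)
{ '(' }

PREDICT(L → '(') = (FIRST(RHS) \ {ε}) ∪ (FOLLOW(L) if ε ∈ FIRST(RHS), i.e. RHS ⇒* ε)
FIRST('(') = { '(' }
ε ∉ FIRST('('), so FOLLOW(L) is not added.
PREDICT(L → '(') = { '(' }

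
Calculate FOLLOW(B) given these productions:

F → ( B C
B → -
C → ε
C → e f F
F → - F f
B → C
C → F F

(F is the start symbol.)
{ $, '(', '-', 'e', 'f' }

To compute FOLLOW(B), find every occurrence of B on a right-hand side N → α B β: add FIRST(β) \ {ε}, and if β is empty or nullable also add FOLLOW(N). Iterate to a fixed point.

In F → ( B C: B is followed by C, add FIRST(C) \ {ε} = { '(', '-', 'e' }
  C is nullable, so also add FOLLOW(F)

The FOLLOW sets referred to above (computed the same way, to a fixed point):
  FOLLOW(F) = { $, '(', '-', 'e', 'f' }

Taking the union: FOLLOW(B) = { $, '(', '-', 'e', 'f' }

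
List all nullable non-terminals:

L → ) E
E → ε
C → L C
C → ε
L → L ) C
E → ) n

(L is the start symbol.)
{ 'C', 'E' }

ε-productions: E → ε, C → ε
So E, C are immediately nullable.
No further non-terminal can be added: every production for the remaining non-terminals contains a terminal or a non-nullable non-terminal.
Nullable = { 'C', 'E' }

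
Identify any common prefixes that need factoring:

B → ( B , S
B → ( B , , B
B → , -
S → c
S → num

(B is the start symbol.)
Left-factoring is needed when two productions for the same non-terminal
share a common prefix on the right-hand side.

Productions for B:
  B → ( B , S
  B → ( B , , B
  B → , -
Productions for S:
  S → c
  S → num

Found common prefix '( B ,' in productions for B

Answer: Yes, B has productions with common prefix '( B ,'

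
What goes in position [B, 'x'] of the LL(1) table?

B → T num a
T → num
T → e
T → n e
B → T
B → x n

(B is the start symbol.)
To find M[B, 'x'], we find productions for B where 'x' is in the predict set (PREDICT(N → α) = (FIRST(α) \ {ε}) ∪ (FOLLOW(N) if α ⇒* ε)).

Relevant sets:
  FIRST(T) = { 'e', 'n', 'num' }

B → T num a: PREDICT = { 'e', 'n', 'num' }
B → T: PREDICT = { 'e', 'n', 'num' }
B → x n: PREDICT = { 'x' }
  'x' is in predict set, so this production goes in M[B, 'x']

M[B, 'x'] = B → x n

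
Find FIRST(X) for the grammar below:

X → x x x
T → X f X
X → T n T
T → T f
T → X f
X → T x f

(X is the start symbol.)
{ 'x' }

To compute FIRST(X), examine every production with X on the left-hand side, reading each right-hand side left to right until a non-nullable symbol is reached.

FIRST sets of the other non-terminals involved (by the same procedure, iterated to a fixed point):
  FIRST(T) = { 'x' }

From X → x x x:
  - x is a terminal: add 'x' and stop
From X → T n T:
  - T is a non-terminal: add FIRST(T) \ {ε} = { 'x' }
    T is not nullable, so stop
From X → T x f:
  - T is a non-terminal: add FIRST(T) \ {ε} = { 'x' }
    T is not nullable, so stop

Collecting: FIRST(X) = { 'x' }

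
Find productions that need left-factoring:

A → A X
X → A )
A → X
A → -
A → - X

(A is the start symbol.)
Yes, A has productions with common prefix '-'

Left-factoring is needed when two productions for the same non-terminal
share a common prefix on the right-hand side.

Productions for A:
  A → A X
  A → X
  A → -
  A → - X

Found common prefix '-' in productions for A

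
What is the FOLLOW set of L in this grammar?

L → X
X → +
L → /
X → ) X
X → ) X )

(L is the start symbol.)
{ $ }

To compute FOLLOW(L), find every occurrence of L on a right-hand side N → α L β: add FIRST(β) \ {ε}, and if β is empty or nullable also add FOLLOW(N). Iterate to a fixed point.

L is the start symbol, so $ ∈ FOLLOW(L).
L does not occur on any right-hand side.

Taking the union: FOLLOW(L) = { $ }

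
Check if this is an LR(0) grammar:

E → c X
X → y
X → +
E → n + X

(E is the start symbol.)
Yes, the grammar is LR(0)

A grammar is LR(0) if no state in the canonical LR(0) collection has:
  - both a shift item (dot before a terminal) and a complete item (shift-reduce conflict), or
  - two or more complete items (reduce-reduce conflict; the accept item [E' → E .] counts as a complete item here).

Augment with E' → E and build the canonical LR(0) collection (I0 = CLOSURE({[E' → . E]}), then GOTO on every symbol after a dot until no new states appear). It has 9 states:
  I0: { [E → . c X], [E → . n + X], [E' → . E] }  — shift
  I1: { [E' → E .] }  — accept
  I2: { [E → c . X], [X → . +], [X → . y] }  — shift
  I3: { [E → n . + X] }  — shift
  I4: { [E → n + . X], [X → . +], [X → . y] }  — shift
  I5: { [X → + .] }  — reduce
  I6: { [E → n + X .] }  — reduce
  I7: { [X → y .] }  — reduce
  I8: { [E → c X .] }  — reduce

Every state is either a pure shift/goto state or contains exactly one complete item and nothing to shift — no conflicts. The grammar is LR(0).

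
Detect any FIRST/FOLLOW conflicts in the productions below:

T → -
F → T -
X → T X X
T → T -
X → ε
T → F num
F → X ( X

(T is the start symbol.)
A FIRST/FOLLOW conflict occurs when a non-terminal N has a nullable alternative N → β (β ⇒* ε) and another alternative N → α with FIRST(α) ∩ FOLLOW(N) ≠ ∅: on such a lookahead the parser cannot decide between expanding α and letting N vanish via β.

Nullable non-terminals: X.
FIRST sets used below: FIRST(T) = { '(', '-' }

X: nullable alternative(s) X → ε; FOLLOW(X) = { '(', '-', 'num' }
  X → T X X: FIRST \ {ε} = { '(', '-' } — overlaps FOLLOW(X) on { '(', '-' }: CONFLICT
  X → ε: FIRST \ {ε} = { } — this is the only nullable alternative, skip

F, T have no nullable alternative, so no FIRST/FOLLOW check is needed there.

So the grammar has 1 FIRST/FOLLOW conflict (marked CONFLICT above).

Answer: Yes. X → T X X with FOLLOW(X) on { '(', '-' }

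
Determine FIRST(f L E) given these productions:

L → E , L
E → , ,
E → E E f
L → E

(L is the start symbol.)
To compute FIRST(f L E), process the symbols left to right:
Symbol f is a terminal. Add 'f' and stop.
FIRST(f L E) = { 'f' }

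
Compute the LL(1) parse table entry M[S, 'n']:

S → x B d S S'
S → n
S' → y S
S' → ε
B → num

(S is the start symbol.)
S → n

To find M[S, 'n'], we find productions for S where 'n' is in the predict set (PREDICT(N → α) = (FIRST(α) \ {ε}) ∪ (FOLLOW(N) if α ⇒* ε)).

S → x B d S S': PREDICT = { 'x' }
S → n: PREDICT = { 'n' }
  'n' is in predict set, so this production goes in M[S, 'n']

M[S, 'n'] = S → n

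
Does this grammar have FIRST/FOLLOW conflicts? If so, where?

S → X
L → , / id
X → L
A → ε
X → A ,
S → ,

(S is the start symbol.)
No FIRST/FOLLOW conflicts.

Nullable non-terminals: A.
A has a nullable alternative but only one production, so nothing to check.

L, S, X have no nullable alternative, so no FIRST/FOLLOW check is needed there.

No FIRST/FOLLOW conflicts found.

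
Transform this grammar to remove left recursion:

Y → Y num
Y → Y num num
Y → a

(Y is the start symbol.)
Y is directly left-recursive. The standard transformation for
  A → A α₁ | ... | A α_m | β₁ | ... | β_n
is
  A  → β₁ A' | ... | β_n A'
  A' → α₁ A' | ... | α_m A' | ε

Y → a becomes Y → a Y'
Y → Y num becomes Y' → num Y'
Y → Y num num becomes Y' → num num Y'
Add Y' → ε

Resulting grammar:
Y → a Y'
Y' → num Y'
Y' → num num Y'
Y' → ε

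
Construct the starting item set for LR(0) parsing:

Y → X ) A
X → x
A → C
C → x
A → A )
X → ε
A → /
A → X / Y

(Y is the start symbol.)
{ [X → . x], [X → .], [Y → . X ) A], [Y' → . Y] }

First, augment the grammar with Y' → Y
I₀ = CLOSURE({ [Y' → . Y] }):
  [Y' → . Y] has the dot before Y: add [Y → . X ) A]
  [Y → . X ) A] has the dot before X: add [X → . x], [X → .]
No further items can be added.

I₀ = { [X → . x], [X → .], [Y → . X ) A], [Y' → . Y] }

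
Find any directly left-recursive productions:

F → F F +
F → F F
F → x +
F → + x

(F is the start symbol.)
Yes, F is left-recursive

Direct left recursion occurs when N → N α for some non-terminal N (the right-hand side begins with the left-hand side itself).

F → F F +: LEFT RECURSIVE (starts with F)
F → F F: LEFT RECURSIVE (starts with F)
F → x +: starts with x
F → + x: starts with '+'

The grammar has direct left recursion on: F.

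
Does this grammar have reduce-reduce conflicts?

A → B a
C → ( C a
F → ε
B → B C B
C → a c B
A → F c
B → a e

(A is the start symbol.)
Augment with A' → A and build the canonical LR(0) collection (I0 = CLOSURE({[A' → . A]}), then GOTO on every symbol after a dot until no new states appear). It has 16 states:
  I0: { [A → . B a], [A → . F c], [A' → . A], [B → . B C B], [B → . a e], [F → .] }  — shift, reduce
  I1: { [A' → A .] }  — accept
  I2: { [A → B . a], [B → B . C B], [C → . ( C a], [C → . a c B] }  — shift
  I3: { [A → F . c] }  — shift
  I4: { [B → a . e] }  — shift
  I5: { [B → a e .] }  — reduce
  I6: { [A → F c .] }  — reduce
  I7: { [C → ( . C a], [C → . ( C a], [C → . a c B] }  — shift
  I8: { [B → . B C B], [B → . a e], [B → B C . B] }  — shift
  I9: { [A → B a .], [C → a . c B] }  — shift, reduce
  I10: { [B → . B C B], [B → . a e], [C → a c . B] }  — shift
  I11: { [B → B . C B], [C → . ( C a], [C → . a c B], [C → a c B .] }  — shift, reduce
  I12: { [C → a . c B] }  — shift
  I13: { [B → B . C B], [B → B C B .], [C → . ( C a], [C → . a c B] }  — shift, reduce
  I14: { [C → ( C . a] }  — shift
  I15: { [C → ( C a .] }  — reduce

No state contains more than one complete item.

Answer: No reduce-reduce conflicts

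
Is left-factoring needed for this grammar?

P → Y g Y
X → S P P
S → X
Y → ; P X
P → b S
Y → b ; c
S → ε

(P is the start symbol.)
No, left-factoring is not needed

Left-factoring is needed when two productions for the same non-terminal
share a common prefix on the right-hand side.

Productions for P:
  P → Y g Y
  P → b S
Productions for S:
  S → X
  S → ε
Productions for Y:
  Y → ; P X
  Y → b ; c

No common prefixes found.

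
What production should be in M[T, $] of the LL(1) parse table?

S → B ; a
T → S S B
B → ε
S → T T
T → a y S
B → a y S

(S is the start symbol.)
To find M[T, $], we find productions for T where $ is in the predict set (PREDICT(N → α) = (FIRST(α) \ {ε}) ∪ (FOLLOW(N) if α ⇒* ε)).

Relevant sets:
  FIRST(S) = { ';', 'a' }

T → S S B: PREDICT = { ';', 'a' }
T → a y S: PREDICT = { 'a' }

M[T, $] is empty (no production applies)

Answer: Empty (error entry)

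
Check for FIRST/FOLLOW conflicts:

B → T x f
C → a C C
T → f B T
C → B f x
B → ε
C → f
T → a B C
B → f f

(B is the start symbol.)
Yes. B → T x f with FOLLOW(B) on { 'a', 'f' }; B → f f with FOLLOW(B) on { 'f' }

A FIRST/FOLLOW conflict occurs when a non-terminal N has a nullable alternative N → β (β ⇒* ε) and another alternative N → α with FIRST(α) ∩ FOLLOW(N) ≠ ∅: on such a lookahead the parser cannot decide between expanding α and letting N vanish via β.

Nullable non-terminals: B.
FIRST sets used below: FIRST(T) = { 'a', 'f' }

B: nullable alternative(s) B → ε; FOLLOW(B) = { $, 'a', 'f' }
  B → T x f: FIRST \ {ε} = { 'a', 'f' } — overlaps FOLLOW(B) on { 'a', 'f' }: CONFLICT
  B → ε: FIRST \ {ε} = { } — this is the only nullable alternative, skip
  B → f f: FIRST \ {ε} = { 'f' } — overlaps FOLLOW(B) on { 'f' }: CONFLICT

C, T have no nullable alternative, so no FIRST/FOLLOW check is needed there.

So the grammar has 2 FIRST/FOLLOW conflicts (marked CONFLICT above).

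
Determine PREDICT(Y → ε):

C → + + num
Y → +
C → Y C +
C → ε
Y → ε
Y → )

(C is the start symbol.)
{ ')', '+' }

PREDICT(Y → ε) = (FIRST(RHS) \ {ε}) ∪ (FOLLOW(Y) if ε ∈ FIRST(RHS), i.e. RHS ⇒* ε)
The right-hand side is ε (FIRST(ε) = { ε }), so the predict set is FOLLOW(Y) = { ')', '+' }
PREDICT(Y → ε) = { ')', '+' }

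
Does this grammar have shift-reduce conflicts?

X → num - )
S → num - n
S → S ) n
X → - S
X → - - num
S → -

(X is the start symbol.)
Yes — I6: [S → - .] vs [X → - - . num]; I7: [X → - S .] vs [S → S . ) n]

Augment with X' → X and build the canonical LR(0) collection (I0 = CLOSURE({[X' → . X]}), then GOTO on every symbol after a dot until no new states appear). It has 14 states:
  I0: { [X → . - - num], [X → . - S], [X → . num - )], [X' → . X] }  — shift
  I1: { [S → . -], [S → . S ) n], [S → . num - n], [X → - . - num], [X → - . S] }  — shift
  I2: { [X' → X .] }  — accept
  I3: { [X → num . - )] }  — shift
  I4: { [X → num - . )] }  — shift
  I5: { [X → num - ) .] }  — reduce
  I6: { [S → - .], [X → - - . num] }  — shift, reduce
  I7: { [S → S . ) n], [X → - S .] }  — shift, reduce
  I8: { [S → num . - n] }  — shift
  I9: { [S → num - . n] }  — shift
  I10: { [S → num - n .] }  — reduce
  I11: { [S → S ) . n] }  — shift
  I12: { [S → S ) n .] }  — reduce
  I13: { [X → - - num .] }  — reduce

I6 contains reduce item [S → - .] and shift item [X → - - . num] — shift-reduce conflict.
I7 contains reduce item [X → - S .] and shift item [S → S . ) n] — shift-reduce conflict.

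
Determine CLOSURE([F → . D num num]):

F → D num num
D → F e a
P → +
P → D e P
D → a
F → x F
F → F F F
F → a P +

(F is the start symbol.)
{ [D → . F e a], [D → . a], [F → . D num num], [F → . F F F], [F → . a P +], [F → . x F] }

Start with: [F → . D num num]
  [F → . D num num] has the dot before D: add [D → . F e a], [D → . a]
  [D → . F e a] has the dot before F: add [F → . x F], [F → . F F F], [F → . a P +]
No further items can be added.

CLOSURE = { [D → . F e a], [D → . a], [F → . D num num], [F → . F F F], [F → . a P +], [F → . x F] }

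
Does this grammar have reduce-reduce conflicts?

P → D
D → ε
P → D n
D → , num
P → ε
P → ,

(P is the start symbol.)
Yes — I0: [D → .] vs [P → .]

Augment with P' → P and build the canonical LR(0) collection (I0 = CLOSURE({[P' → . P]}), then GOTO on every symbol after a dot until no new states appear). It has 6 states:
  I0: { [D → . , num], [D → .], [P → . ,], [P → . D n], [P → . D], [P → .], [P' → . P] }  — shift, 2 reduces
  I1: { [D → , . num], [P → , .] }  — shift, reduce
  I2: { [P → D . n], [P → D .] }  — shift, reduce
  I3: { [P' → P .] }  — accept
  I4: { [P → D n .] }  — reduce
  I5: { [D → , num .] }  — reduce

I0 contains complete items [D → .], [P → .] — reduce-reduce conflict.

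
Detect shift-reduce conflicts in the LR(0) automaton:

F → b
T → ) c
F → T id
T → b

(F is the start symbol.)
A shift-reduce conflict occurs when an LR(0) state has both:
  - a complete (reduce) item [A → α .] (dot at the end), and
  - a shift item [B → β . c γ] (dot before a terminal).

Augment with F' → F and build the canonical LR(0) collection (I0 = CLOSURE({[F' → . F]}), then GOTO on every symbol after a dot until no new states appear). It has 7 states:
  I0: { [F → . T id], [F → . b], [F' → . F], [T → . ) c], [T → . b] }  — shift
  I1: { [T → ) . c] }  — shift
  I2: { [F' → F .] }  — accept
  I3: { [F → T . id] }  — shift
  I4: { [F → b .], [T → b .] }  — 2 reduces
  I5: { [F → T id .] }  — reduce
  I6: { [T → ) c .] }  — reduce

No state contains both a complete item and a shift item.

Answer: No shift-reduce conflicts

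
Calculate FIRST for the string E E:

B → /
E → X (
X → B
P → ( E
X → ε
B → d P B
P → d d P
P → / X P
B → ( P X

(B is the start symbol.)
FIRST sets of the non-terminals involved (from the grammar, by fixed-point iteration):
  FIRST(E) = { '(', '/', 'd' }

To compute FIRST(E E), process the symbols left to right:
Symbol E is a non-terminal. Add FIRST(E) \ {ε} = { '(', '/', 'd' }
E is not nullable (ε ∉ FIRST(E)), so stop here.
FIRST(E E) = { '(', '/', 'd' }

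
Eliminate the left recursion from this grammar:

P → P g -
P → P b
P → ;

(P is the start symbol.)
P is directly left-recursive. The standard transformation for
  A → A α₁ | ... | A α_m | β₁ | ... | β_n
is
  A  → β₁ A' | ... | β_n A'
  A' → α₁ A' | ... | α_m A' | ε

P → ; becomes P → ; P'
P → P g - becomes P' → g - P'
P → P b becomes P' → b P'
Add P' → ε

Resulting grammar:
P → ; P'
P' → g - P'
P' → b P'
P' → ε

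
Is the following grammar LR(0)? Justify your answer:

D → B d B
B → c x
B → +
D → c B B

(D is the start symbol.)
Yes, the grammar is LR(0)

Augment with D' → D and build the canonical LR(0) collection (I0 = CLOSURE({[D' → . D]}), then GOTO on every symbol after a dot until no new states appear). It has 11 states:
  I0: { [B → . +], [B → . c x], [D → . B d B], [D → . c B B], [D' → . D] }  — shift
  I1: { [B → + .] }  — reduce
  I2: { [D → B . d B] }  — shift
  I3: { [D' → D .] }  — accept
  I4: { [B → . +], [B → . c x], [B → c . x], [D → c . B B] }  — shift
  I5: { [B → . +], [B → . c x], [D → c B . B] }  — shift
  I6: { [B → c . x] }  — shift
  I7: { [B → c x .] }  — reduce
  I8: { [D → c B B .] }  — reduce
  I9: { [B → . +], [B → . c x], [D → B d . B] }  — shift
  I10: { [D → B d B .] }  — reduce

Every state is either a pure shift/goto state or contains exactly one complete item and nothing to shift — no conflicts. The grammar is LR(0).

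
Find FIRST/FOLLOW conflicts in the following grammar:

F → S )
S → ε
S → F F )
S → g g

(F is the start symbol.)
Yes. S → F F ')' with FOLLOW(S) on { ')' }

A FIRST/FOLLOW conflict occurs when a non-terminal N has a nullable alternative N → β (β ⇒* ε) and another alternative N → α with FIRST(α) ∩ FOLLOW(N) ≠ ∅: on such a lookahead the parser cannot decide between expanding α and letting N vanish via β.

Nullable non-terminals: S.
FIRST sets used below: FIRST(F) = { ')', 'g' }

S: nullable alternative(s) S → ε; FOLLOW(S) = { ')' }
  S → ε: FIRST \ {ε} = { } — this is the only nullable alternative, skip
  S → F F ): FIRST \ {ε} = { ')', 'g' } — overlaps FOLLOW(S) on { ')' }: CONFLICT
  S → g g: FIRST \ {ε} = { 'g' } — disjoint from FOLLOW(S)

F has no nullable alternative, so no FIRST/FOLLOW check is needed there.

So the grammar has 1 FIRST/FOLLOW conflict (marked CONFLICT above).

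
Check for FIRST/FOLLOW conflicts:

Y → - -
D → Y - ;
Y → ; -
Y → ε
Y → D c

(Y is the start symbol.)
Yes. Y → '-' '-' with FOLLOW(Y) on { '-' }; Y → D c with FOLLOW(Y) on { '-' }

A FIRST/FOLLOW conflict occurs when a non-terminal N has a nullable alternative N → β (β ⇒* ε) and another alternative N → α with FIRST(α) ∩ FOLLOW(N) ≠ ∅: on such a lookahead the parser cannot decide between expanding α and letting N vanish via β.

Nullable non-terminals: Y.
FIRST sets used below: FIRST(D) = { '-', ';' }

Y: nullable alternative(s) Y → ε; FOLLOW(Y) = { $, '-' }
  Y → - -: FIRST \ {ε} = { '-' } — overlaps FOLLOW(Y) on { '-' }: CONFLICT
  Y → ; -: FIRST \ {ε} = { ';' } — disjoint from FOLLOW(Y)
  Y → ε: FIRST \ {ε} = { } — this is the only nullable alternative, skip
  Y → D c: FIRST \ {ε} = { '-', ';' } — overlaps FOLLOW(Y) on { '-' }: CONFLICT

D has no nullable alternative, so no FIRST/FOLLOW check is needed there.

So the grammar has 2 FIRST/FOLLOW conflicts (marked CONFLICT above).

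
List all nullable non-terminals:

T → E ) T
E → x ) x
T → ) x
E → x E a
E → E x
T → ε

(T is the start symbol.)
ε-productions: T → ε
So T is immediately nullable.
No further non-terminal can be added: every production for the remaining non-terminals contains a terminal or a non-nullable non-terminal.
Nullable = { 'T' }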